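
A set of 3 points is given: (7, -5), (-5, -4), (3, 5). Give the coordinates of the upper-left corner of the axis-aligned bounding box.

(-5, 5)

x-range [-5, 7], y-range [-5, 5].
The upper-left corner is (-5, 5).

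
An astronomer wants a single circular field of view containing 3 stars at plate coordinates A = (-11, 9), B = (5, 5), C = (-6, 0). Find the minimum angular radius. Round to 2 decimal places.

Side lengths²: AB² = 272, AC² = 106, BC² = 146.
Since AB² = 272 ≥ 146 + 106 = 252, the angle opposite AB is not acute, so the smallest enclosing circle has AB as diameter.
Centre = midpoint of AB = (-3, 7), r² = 272/4 = 68.
r = √68 ≈ 8.25.

8.25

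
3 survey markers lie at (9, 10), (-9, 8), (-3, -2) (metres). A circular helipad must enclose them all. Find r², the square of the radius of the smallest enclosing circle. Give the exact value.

87.125

Call the three points A, B, C in the order given.
Side lengths²: AB² = 328, AC² = 288, BC² = 136.
Since AB² = 328 < 288 + 136 = 424, the triangle is acute, so the smallest enclosing circle is the circumcircle.
Circumcentre = (0.25, 6.75), r² = 87.125.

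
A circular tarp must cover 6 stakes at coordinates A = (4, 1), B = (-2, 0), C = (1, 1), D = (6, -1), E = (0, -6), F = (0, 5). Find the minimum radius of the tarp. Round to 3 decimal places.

A smallest enclosing disk is always determined by at most three of the input points on its boundary.
The minimum enclosing circle is determined by three boundary points: D, E, F.
Their circumcentre is (0.5, -0.5) with r² = 30.5.
The farthest remaining point A is at distance² 14.5 ≤ 30.5.
r = √(30.5) ≈ 5.523.

5.523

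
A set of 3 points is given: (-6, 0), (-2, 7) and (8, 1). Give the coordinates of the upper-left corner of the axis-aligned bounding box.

(-6, 7)

x-range [-6, 8], y-range [0, 7].
The upper-left corner is (-6, 7).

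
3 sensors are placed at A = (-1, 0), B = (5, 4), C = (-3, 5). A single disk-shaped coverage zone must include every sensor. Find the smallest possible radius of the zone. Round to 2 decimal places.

Side lengths²: AB² = 52, AC² = 29, BC² = 65.
Since BC² = 65 < 52 + 29 = 81, the triangle is acute, so the smallest enclosing circle is the circumcircle.
Circumcentre = (17/19, 139/38), r² = 24505/1444.
r = √(24505/1444) ≈ 4.12.

4.12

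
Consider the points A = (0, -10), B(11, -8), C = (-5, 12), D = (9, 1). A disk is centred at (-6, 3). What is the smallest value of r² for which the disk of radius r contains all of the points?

410

The required radius is the distance from (-6, 3) to the farthest point.
Squared distances: 205, 410, 82, 229.
Maximum is 410, attained at B.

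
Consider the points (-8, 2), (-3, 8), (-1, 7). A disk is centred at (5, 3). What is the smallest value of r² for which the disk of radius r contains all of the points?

170

The required radius is the distance from (5, 3) to the farthest point.
Squared distances: 170, 89, 52.
Maximum is 170, attained at (-8, 2).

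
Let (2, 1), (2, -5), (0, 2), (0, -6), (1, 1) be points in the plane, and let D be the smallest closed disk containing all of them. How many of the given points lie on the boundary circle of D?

2

By Welzl's lemma the MEC is supported by two points (diametrically opposite) or three points (on a circumcircle).
The farthest pair is (0, 2)–(0, -6) with squared distance 64. The circle on this segment as diameter has centre (0, -2) and r² = 64/4 = 16.
Check (2, 1): distance² to centre = 13 ≤ 16, so it lies inside.
All remaining points lie in this disk, and no smaller disk contains both endpoints, so this is the minimum enclosing circle.
The points at distance exactly r from the centre are (0, 2), (0, -6) — 2 points.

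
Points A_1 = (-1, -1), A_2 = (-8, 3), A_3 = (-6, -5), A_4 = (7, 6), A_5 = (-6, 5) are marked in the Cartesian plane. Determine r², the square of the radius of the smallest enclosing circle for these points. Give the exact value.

32045/441

By Welzl's lemma the MEC is supported by two points (diametrically opposite) or three points (on a circumcircle).
The minimum enclosing circle is determined by three boundary points: A_2, A_3, A_4.
Their circumcentre is (5/21, 17/21) with r² = 32045/441.
The farthest remaining point A_5 is at distance² 24905/441 ≤ 32045/441.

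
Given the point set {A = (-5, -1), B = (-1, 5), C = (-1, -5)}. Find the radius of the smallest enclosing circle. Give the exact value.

Side lengths²: AB² = 52, AC² = 32, BC² = 100.
Since BC² = 100 ≥ 52 + 32 = 84, the angle opposite BC is not acute, so the smallest enclosing circle has BC as diameter.
Centre = midpoint of BC = (-1, 0), r² = 100/4 = 25.
r = √25 = 5.

5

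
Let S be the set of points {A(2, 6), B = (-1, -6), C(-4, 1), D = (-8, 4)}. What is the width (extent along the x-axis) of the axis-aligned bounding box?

max x = 2, min x = -8, so width = 10.

10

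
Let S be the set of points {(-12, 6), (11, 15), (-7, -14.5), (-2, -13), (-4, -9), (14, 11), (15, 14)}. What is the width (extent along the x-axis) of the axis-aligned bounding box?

27

max x = 15, min x = -12, so width = 27.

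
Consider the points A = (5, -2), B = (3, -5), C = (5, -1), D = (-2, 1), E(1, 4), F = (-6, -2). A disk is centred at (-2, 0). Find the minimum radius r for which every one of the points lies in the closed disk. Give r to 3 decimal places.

7.280

The required radius is the distance from (-2, 0) to the farthest point.
Squared distances: 53, 50, 50, 1, 25, 20.
Maximum is 53, attained at A.
r = √53 ≈ 7.280.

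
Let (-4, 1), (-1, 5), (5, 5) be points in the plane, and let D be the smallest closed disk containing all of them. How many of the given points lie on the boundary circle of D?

Call the three points A, B, C in the order given.
Side lengths²: AB² = 25, AC² = 97, BC² = 36.
Since AC² = 97 ≥ 36 + 25 = 61, the angle opposite AC is not acute, so the smallest enclosing circle has AC as diameter.
Centre = midpoint of AC = (0.5, 3), r² = 97/4 = 24.25.
The points at distance exactly r from the centre are (-4, 1), (5, 5) — 2 points.

2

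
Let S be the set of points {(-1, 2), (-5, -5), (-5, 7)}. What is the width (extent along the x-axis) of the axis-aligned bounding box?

max x = -1, min x = -5, so width = 4.

4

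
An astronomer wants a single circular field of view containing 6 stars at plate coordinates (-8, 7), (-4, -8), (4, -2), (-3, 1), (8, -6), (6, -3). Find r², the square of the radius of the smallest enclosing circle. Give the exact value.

106.25

A smallest enclosing disk is always determined by at most three of the input points on its boundary.
The farthest pair is (-8, 7)–(8, -6) with squared distance 425. The circle on this segment as diameter has centre (0, 0.5) and r² = 425/4 = 106.25.
Check (-4, -8): distance² to centre = 88.25 ≤ 106.25, so it lies inside.
All remaining points lie in this disk, and no smaller disk contains both endpoints, so this is the minimum enclosing circle.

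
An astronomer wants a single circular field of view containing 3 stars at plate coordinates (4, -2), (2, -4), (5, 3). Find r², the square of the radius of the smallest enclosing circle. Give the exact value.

14.5

Call the three points A, B, C in the order given.
Side lengths²: AB² = 8, AC² = 26, BC² = 58.
Since BC² = 58 ≥ 26 + 8 = 34, the angle opposite BC is not acute, so the smallest enclosing circle has BC as diameter.
Centre = midpoint of BC = (3.5, -0.5), r² = 58/4 = 14.5.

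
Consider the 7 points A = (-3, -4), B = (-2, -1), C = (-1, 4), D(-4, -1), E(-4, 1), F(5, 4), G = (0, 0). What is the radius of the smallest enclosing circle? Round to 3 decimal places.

5.657

A smallest enclosing disk is always determined by at most three of the input points on its boundary.
The farthest pair is A–F with squared distance 128. The circle on this segment as diameter has centre (1, 0) and r² = 128/4 = 32.
Check B: distance² to centre = 10 ≤ 32, so it lies inside.
All remaining points lie in this disk, and no smaller disk contains both endpoints, so this is the minimum enclosing circle.
r = √32 ≈ 5.657.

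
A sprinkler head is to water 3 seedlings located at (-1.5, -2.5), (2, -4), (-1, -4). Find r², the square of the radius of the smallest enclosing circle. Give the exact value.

Call the three points A, B, C in the order given.
Side lengths²: AB² = 14.5, AC² = 2.5, BC² = 9.
Since AB² = 14.5 ≥ 9 + 2.5 = 11.5, the angle opposite AB is not acute, so the smallest enclosing circle has AB as diameter.
Centre = midpoint of AB = (0.25, -3.25), r² = 14.5/4 = 3.625.

3.625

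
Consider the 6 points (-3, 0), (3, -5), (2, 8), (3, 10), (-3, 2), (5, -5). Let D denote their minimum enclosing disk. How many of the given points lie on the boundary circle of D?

3

By Welzl's lemma the MEC is supported by two points (diametrically opposite) or three points (on a circumcircle).
The farthest pair is (3, 10)–(5, -5) with squared distance 229. The circle on this segment as diameter has centre (4, 2.5) and r² = 229/4 = 57.25.
Check (-3, 0): distance² to centre = 55.25 ≤ 57.25, so it lies inside.
All remaining points lie in this disk, and no smaller disk contains both endpoints, so this is the minimum enclosing circle.
The points at distance exactly r from the centre are (3, -5), (3, 10), (5, -5) — 3 points.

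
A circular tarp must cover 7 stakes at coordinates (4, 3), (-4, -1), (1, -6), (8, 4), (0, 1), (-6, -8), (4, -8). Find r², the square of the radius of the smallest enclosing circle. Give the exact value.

85

The minimum enclosing circle of a finite set is fixed by two of the points (as a diameter) or three (as a circumcircle).
The farthest pair is (8, 4)–(-6, -8) with squared distance 340. The circle on this segment as diameter has centre (1, -2) and r² = 340/4 = 85.
Check (4, 3): distance² to centre = 34 ≤ 85, so it lies inside.
All remaining points lie in this disk, and no smaller disk contains both endpoints, so this is the minimum enclosing circle.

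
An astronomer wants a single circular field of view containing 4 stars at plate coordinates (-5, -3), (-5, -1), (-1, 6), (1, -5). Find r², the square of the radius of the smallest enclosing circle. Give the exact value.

60625/1922

The minimum enclosing circle of a finite set is fixed by two of the points (as a diameter) or three (as a circumcircle).
The minimum enclosing circle is determined by three boundary points: (-5, -3), (-1, 6), (1, -5).
Their circumcentre is (-33/62, 25/62) with r² = 60625/1922.
The farthest remaining point (-5, -1) is at distance² 42149/1922 ≤ 60625/1922.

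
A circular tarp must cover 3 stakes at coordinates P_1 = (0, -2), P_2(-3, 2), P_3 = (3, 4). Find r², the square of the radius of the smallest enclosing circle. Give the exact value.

Side lengths²: P_1P_2² = 25, P_1P_3² = 45, P_2P_3² = 40.
Since P_1P_3² = 45 < 40 + 25 = 65, the triangle is acute, so the smallest enclosing circle is the circumcircle.
Circumcentre = (0.5, 1.5), r² = 12.5.

12.5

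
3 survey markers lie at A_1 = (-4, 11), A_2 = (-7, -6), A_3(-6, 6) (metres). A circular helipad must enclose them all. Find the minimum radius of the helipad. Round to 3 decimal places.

Side lengths²: A_1A_2² = 298, A_1A_3² = 29, A_2A_3² = 145.
Since A_1A_2² = 298 ≥ 145 + 29 = 174, the angle opposite A_1A_2 is not acute, so the smallest enclosing circle has A_1A_2 as diameter.
Centre = midpoint of A_1A_2 = (-5.5, 2.5), r² = 298/4 = 74.5.
r = √(74.5) ≈ 8.631.

8.631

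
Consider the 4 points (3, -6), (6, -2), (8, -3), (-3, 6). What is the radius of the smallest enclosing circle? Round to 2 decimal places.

The minimum enclosing circle of a finite set is fixed by two of the points (as a diameter) or three (as a circumcircle).
The minimum enclosing circle is determined by three boundary points: (3, -6), (8, -3), (-3, 6).
Their circumcentre is (28/13, 14/13) with r² = 8585/169.
The farthest remaining point (6, -2) is at distance² 4100/169 ≤ 8585/169.
r = √(8585/169) ≈ 7.13.

7.13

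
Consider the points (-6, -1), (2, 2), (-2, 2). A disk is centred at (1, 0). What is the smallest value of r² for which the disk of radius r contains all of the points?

The required radius is the distance from (1, 0) to the farthest point.
Squared distances: 50, 5, 13.
Maximum is 50, attained at (-6, -1).

50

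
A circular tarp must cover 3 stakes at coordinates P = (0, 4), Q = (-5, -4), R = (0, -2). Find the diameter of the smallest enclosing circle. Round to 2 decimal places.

Side lengths²: PQ² = 89, PR² = 36, QR² = 29.
Since PQ² = 89 ≥ 36 + 29 = 65, the angle opposite PQ is not acute, so the smallest enclosing circle has PQ as diameter.
Centre = midpoint of PQ = (-2.5, 0), r² = 89/4 = 22.25.
Diameter = 2r = 2√(22.25) ≈ 9.43.

9.43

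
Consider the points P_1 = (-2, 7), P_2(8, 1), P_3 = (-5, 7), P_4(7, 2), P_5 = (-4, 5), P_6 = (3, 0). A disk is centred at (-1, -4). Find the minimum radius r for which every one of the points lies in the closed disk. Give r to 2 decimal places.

The required radius is the distance from (-1, -4) to the farthest point.
Squared distances: 122, 106, 137, 100, 90, 32.
Maximum is 137, attained at P_3.
r = √137 ≈ 11.70.

11.70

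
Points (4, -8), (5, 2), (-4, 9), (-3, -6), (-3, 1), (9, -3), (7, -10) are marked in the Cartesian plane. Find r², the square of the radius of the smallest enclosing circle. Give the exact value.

120.5

By Welzl's lemma the MEC is supported by two points (diametrically opposite) or three points (on a circumcircle).
The farthest pair is (-4, 9)–(7, -10) with squared distance 482. The circle on this segment as diameter has centre (1.5, -0.5) and r² = 482/4 = 120.5.
Check (4, -8): distance² to centre = 62.5 ≤ 120.5, so it lies inside.
All remaining points lie in this disk, and no smaller disk contains both endpoints, so this is the minimum enclosing circle.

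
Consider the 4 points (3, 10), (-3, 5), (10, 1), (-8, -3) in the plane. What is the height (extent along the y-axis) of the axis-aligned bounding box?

13

max y = 10, min y = -3, so height = 13.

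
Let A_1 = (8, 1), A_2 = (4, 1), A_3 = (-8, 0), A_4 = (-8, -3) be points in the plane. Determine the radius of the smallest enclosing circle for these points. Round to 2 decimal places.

8.25

By Welzl's lemma the MEC is supported by two points (diametrically opposite) or three points (on a circumcircle).
The farthest pair is A_1–A_4 with squared distance 272. The circle on this segment as diameter has centre (0, -1) and r² = 272/4 = 68.
Check A_2: distance² to centre = 20 ≤ 68, so it lies inside.
All remaining points lie in this disk, and no smaller disk contains both endpoints, so this is the minimum enclosing circle.
r = √68 ≈ 8.25.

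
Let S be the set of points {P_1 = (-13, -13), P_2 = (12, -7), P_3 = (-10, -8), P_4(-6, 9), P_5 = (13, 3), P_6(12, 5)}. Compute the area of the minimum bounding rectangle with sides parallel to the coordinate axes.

x ranges over [-13, 13], width 26.
y ranges over [-13, 9], height 22.
Area = 26 × 22 = 572.

572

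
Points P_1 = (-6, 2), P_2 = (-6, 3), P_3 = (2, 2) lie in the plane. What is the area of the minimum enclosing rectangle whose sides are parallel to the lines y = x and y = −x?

36

In coordinates u = x + y, v = x − y the rectangle is axis-aligned; the map (x,y)→(u,v) scales areas by 2.
u-values: -4, -3, 4; range = 4 − (-4) = 8.
v-values: -8, -9, 0; range = 0 − (-9) = 9.
Area = (8 × 9) / 2 = 36.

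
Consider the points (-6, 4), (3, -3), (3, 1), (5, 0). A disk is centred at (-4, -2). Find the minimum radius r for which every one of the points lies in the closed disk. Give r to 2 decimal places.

9.22

The required radius is the distance from (-4, -2) to the farthest point.
Squared distances: 40, 50, 58, 85.
Maximum is 85, attained at (5, 0).
r = √85 ≈ 9.22.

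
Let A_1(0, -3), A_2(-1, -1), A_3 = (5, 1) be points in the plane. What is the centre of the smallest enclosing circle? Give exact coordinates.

(31/14, -9/14)

Side lengths²: A_1A_2² = 5, A_1A_3² = 41, A_2A_3² = 40.
Since A_1A_3² = 41 < 40 + 5 = 45, the triangle is acute, so the smallest enclosing circle is the circumcircle.
Circumcentre = (31/14, -9/14), r² = 1025/98.
Centre = (31/14, -9/14).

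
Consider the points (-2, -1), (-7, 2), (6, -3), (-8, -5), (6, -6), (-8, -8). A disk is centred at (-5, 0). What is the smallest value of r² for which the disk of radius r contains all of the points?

The required radius is the distance from (-5, 0) to the farthest point.
Squared distances: 10, 8, 130, 34, 157, 73.
Maximum is 157, attained at (6, -6).

157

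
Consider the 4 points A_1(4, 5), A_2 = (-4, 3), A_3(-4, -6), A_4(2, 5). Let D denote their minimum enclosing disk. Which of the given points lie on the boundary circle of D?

A_1, A_3

By Welzl's lemma the MEC is supported by two points (diametrically opposite) or three points (on a circumcircle).
The farthest pair is A_1–A_3 with squared distance 185. The circle on this segment as diameter has centre (0, -0.5) and r² = 185/4 = 46.25.
Check A_2: distance² to centre = 28.25 ≤ 46.25, so it lies inside.
All remaining points lie in this disk, and no smaller disk contains both endpoints, so this is the minimum enclosing circle.
The points at distance exactly r from the centre are A_1, A_3 — 2 points.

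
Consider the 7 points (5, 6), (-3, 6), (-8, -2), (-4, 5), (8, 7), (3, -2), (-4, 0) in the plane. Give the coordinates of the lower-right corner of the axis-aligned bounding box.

(8, -2)

x-range [-8, 8], y-range [-2, 7].
The lower-right corner is (8, -2).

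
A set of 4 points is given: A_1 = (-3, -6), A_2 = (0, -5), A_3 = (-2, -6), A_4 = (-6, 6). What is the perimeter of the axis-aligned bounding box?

36

Width = max x − min x = 0 − (-6) = 6.
Height = max y − min y = 6 − (-6) = 12.
Perimeter = 2(6 + 12) = 36.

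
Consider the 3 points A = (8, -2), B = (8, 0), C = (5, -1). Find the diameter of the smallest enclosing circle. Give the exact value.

10/3

Side lengths²: AB² = 4, AC² = 10, BC² = 10.
Since BC² = 10 < 10 + 4 = 14, the triangle is acute, so the smallest enclosing circle is the circumcircle.
Circumcentre = (20/3, -1), r² = 25/9.
Diameter = 2r = 2√(25/9) = 10/3.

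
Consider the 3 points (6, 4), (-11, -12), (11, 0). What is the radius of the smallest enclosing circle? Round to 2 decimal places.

12.53

Call the three points A, B, C in the order given.
Side lengths²: AB² = 545, AC² = 41, BC² = 628.
Since BC² = 628 ≥ 545 + 41 = 586, the angle opposite BC is not acute, so the smallest enclosing circle has BC as diameter.
Centre = midpoint of BC = (0, -6), r² = 628/4 = 157.
r = √157 ≈ 12.53.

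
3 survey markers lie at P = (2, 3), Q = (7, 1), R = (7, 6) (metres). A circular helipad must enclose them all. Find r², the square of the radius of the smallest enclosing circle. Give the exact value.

9.86

Side lengths²: PQ² = 29, PR² = 34, QR² = 25.
Since PR² = 34 < 29 + 25 = 54, the triangle is acute, so the smallest enclosing circle is the circumcircle.
Circumcentre = (5.1, 3.5), r² = 9.86.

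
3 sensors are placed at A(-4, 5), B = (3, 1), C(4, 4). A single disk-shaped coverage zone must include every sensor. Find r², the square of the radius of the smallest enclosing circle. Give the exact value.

Side lengths²: AB² = 65, AC² = 65, BC² = 10.
Since AC² = 65 < 65 + 10 = 75, the triangle is acute, so the smallest enclosing circle is the circumcircle.
Circumcentre = (-0.1, 3.7), r² = 16.9.

16.9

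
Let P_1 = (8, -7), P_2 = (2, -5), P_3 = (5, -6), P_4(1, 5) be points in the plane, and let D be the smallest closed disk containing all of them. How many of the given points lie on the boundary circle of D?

2

A smallest enclosing disk is always determined by at most three of the input points on its boundary.
The farthest pair is P_1–P_4 with squared distance 193. The circle on this segment as diameter has centre (4.5, -1) and r² = 193/4 = 48.25.
Check P_2: distance² to centre = 22.25 ≤ 48.25, so it lies inside.
All remaining points lie in this disk, and no smaller disk contains both endpoints, so this is the minimum enclosing circle.
The points at distance exactly r from the centre are P_1, P_4 — 2 points.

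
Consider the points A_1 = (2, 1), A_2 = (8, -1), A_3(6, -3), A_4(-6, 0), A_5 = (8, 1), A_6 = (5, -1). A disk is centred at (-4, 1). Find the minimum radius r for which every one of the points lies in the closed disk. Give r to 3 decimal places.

12.166

The required radius is the distance from (-4, 1) to the farthest point.
Squared distances: 36, 148, 116, 5, 144, 85.
Maximum is 148, attained at A_2.
r = √148 ≈ 12.166.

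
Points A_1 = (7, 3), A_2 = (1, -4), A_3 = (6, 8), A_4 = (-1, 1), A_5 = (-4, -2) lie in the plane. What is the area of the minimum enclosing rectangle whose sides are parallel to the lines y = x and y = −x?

In coordinates u = x + y, v = x − y the rectangle is axis-aligned; the map (x,y)→(u,v) scales areas by 2.
u-values: 10, -3, 14, 0, -6; range = 14 − (-6) = 20.
v-values: 4, 5, -2, -2, -2; range = 5 − (-2) = 7.
Area = (20 × 7) / 2 = 70.

70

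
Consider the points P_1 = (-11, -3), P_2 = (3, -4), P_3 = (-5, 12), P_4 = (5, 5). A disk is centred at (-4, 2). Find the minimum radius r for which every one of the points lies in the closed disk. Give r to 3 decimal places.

10.050

The required radius is the distance from (-4, 2) to the farthest point.
Squared distances: 74, 85, 101, 90.
Maximum is 101, attained at P_3.
r = √101 ≈ 10.050.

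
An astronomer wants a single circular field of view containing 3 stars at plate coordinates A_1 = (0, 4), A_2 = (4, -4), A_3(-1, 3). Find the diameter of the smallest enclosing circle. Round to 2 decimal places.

Side lengths²: A_1A_2² = 80, A_1A_3² = 2, A_2A_3² = 74.
Since A_1A_2² = 80 ≥ 74 + 2 = 76, the angle opposite A_1A_2 is not acute, so the smallest enclosing circle has A_1A_2 as diameter.
Centre = midpoint of A_1A_2 = (2, 0), r² = 80/4 = 20.
Diameter = 2r = 2√20 ≈ 8.94.

8.94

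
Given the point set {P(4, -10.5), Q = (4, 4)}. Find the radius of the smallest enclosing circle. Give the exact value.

The smallest circle enclosing two points has them as diameter endpoints.
Centre = midpoint = (4, -3.25); r² = |PQ|²/4 = 210.25/4 = 52.5625.
r = √(52.5625) = 7.25.

7.25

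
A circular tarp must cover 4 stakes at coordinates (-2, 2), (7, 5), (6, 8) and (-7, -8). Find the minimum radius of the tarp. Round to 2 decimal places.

The minimum enclosing circle of a finite set is fixed by two of the points (as a diameter) or three (as a circumcircle).
The farthest pair is (6, 8)–(-7, -8) with squared distance 425. The circle on this segment as diameter has centre (-0.5, 0) and r² = 425/4 = 106.25.
Check (-2, 2): distance² to centre = 6.25 ≤ 106.25, so it lies inside.
All remaining points lie in this disk, and no smaller disk contains both endpoints, so this is the minimum enclosing circle.
r = √(106.25) ≈ 10.31.

10.31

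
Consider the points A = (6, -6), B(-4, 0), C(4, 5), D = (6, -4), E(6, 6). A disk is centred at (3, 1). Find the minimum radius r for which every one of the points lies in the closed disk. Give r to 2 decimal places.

The required radius is the distance from (3, 1) to the farthest point.
Squared distances: 58, 50, 17, 34, 34.
Maximum is 58, attained at A.
r = √58 ≈ 7.62.

7.62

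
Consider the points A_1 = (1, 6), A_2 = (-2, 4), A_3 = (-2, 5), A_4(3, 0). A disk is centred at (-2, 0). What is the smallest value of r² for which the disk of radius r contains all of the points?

45

The required radius is the distance from (-2, 0) to the farthest point.
Squared distances: 45, 16, 25, 25.
Maximum is 45, attained at A_1.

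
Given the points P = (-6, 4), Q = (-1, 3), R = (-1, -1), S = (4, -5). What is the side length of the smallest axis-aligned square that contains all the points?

10

The bounding box has width 10 and height 9.
An axis-aligned square enclosing the set must have side ≥ max(width, height).
So the minimum side is max(10, 9) = 10.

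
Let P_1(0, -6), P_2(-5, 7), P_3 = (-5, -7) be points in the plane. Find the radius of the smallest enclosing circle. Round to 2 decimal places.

7.10

Side lengths²: P_1P_2² = 194, P_1P_3² = 26, P_2P_3² = 196.
Since P_2P_3² = 196 < 194 + 26 = 220, the triangle is acute, so the smallest enclosing circle is the circumcircle.
Circumcentre = (-3.8, 0), r² = 50.44.
r = √(50.44) ≈ 7.10.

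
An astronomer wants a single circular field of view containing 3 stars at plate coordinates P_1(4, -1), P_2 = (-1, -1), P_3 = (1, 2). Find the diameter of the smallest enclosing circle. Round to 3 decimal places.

5.099

Side lengths²: P_1P_2² = 25, P_1P_3² = 18, P_2P_3² = 13.
Since P_1P_2² = 25 < 18 + 13 = 31, the triangle is acute, so the smallest enclosing circle is the circumcircle.
Circumcentre = (1.5, -0.5), r² = 6.5.
Diameter = 2r = 2√(6.5) ≈ 5.099.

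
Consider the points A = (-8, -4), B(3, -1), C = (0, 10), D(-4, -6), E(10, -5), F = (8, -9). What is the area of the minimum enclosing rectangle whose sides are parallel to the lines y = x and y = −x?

297

In coordinates u = x + y, v = x − y the rectangle is axis-aligned; the map (x,y)→(u,v) scales areas by 2.
u-values: -12, 2, 10, -10, 5, -1; range = 10 − (-12) = 22.
v-values: -4, 4, -10, 2, 15, 17; range = 17 − (-10) = 27.
Area = (22 × 27) / 2 = 297.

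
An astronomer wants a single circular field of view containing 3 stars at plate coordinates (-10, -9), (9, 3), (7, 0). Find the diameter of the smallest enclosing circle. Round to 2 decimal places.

Call the three points A, B, C in the order given.
Side lengths²: AB² = 505, AC² = 370, BC² = 13.
Since AB² = 505 ≥ 370 + 13 = 383, the angle opposite AB is not acute, so the smallest enclosing circle has AB as diameter.
Centre = midpoint of AB = (-0.5, -3), r² = 505/4 = 126.25.
Diameter = 2r = 2√(126.25) ≈ 22.47.

22.47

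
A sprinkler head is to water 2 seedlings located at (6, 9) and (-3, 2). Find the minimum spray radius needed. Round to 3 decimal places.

The smallest circle enclosing two points has them as diameter endpoints.
Centre = midpoint = (1.5, 5.5); r² = |(6, 9)−(-3, 2)|²/4 = 130/4 = 32.5.
r = √(32.5) ≈ 5.701.

5.701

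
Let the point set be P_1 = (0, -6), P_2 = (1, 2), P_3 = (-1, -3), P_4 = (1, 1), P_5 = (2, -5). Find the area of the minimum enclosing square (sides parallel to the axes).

The bounding box has width 3 and height 8.
An axis-aligned square enclosing the set must have side ≥ max(width, height).
So the minimum side is max(3, 8) = 8.
Area = 8² = 64.

64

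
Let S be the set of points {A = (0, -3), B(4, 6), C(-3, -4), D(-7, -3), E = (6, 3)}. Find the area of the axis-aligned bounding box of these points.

x ranges over [-7, 6], width 13.
y ranges over [-4, 6], height 10.
Area = 13 × 10 = 130.

130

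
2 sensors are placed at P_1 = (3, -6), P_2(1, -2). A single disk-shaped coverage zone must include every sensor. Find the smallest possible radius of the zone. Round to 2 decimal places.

The smallest circle enclosing two points has them as diameter endpoints.
Centre = midpoint = (2, -4); r² = |P_1P_2|²/4 = 20/4 = 5.
r = √5 ≈ 2.24.

2.24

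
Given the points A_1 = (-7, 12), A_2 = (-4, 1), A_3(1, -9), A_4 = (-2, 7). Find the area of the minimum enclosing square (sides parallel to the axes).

The bounding box has width 8 and height 21.
An axis-aligned square enclosing the set must have side ≥ max(width, height).
So the minimum side is max(8, 21) = 21.
Area = 21² = 441.

441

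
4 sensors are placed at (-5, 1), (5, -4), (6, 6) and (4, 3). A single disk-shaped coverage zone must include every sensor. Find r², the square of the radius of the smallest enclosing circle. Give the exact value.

36865/882

By Welzl's lemma the MEC is supported by two points (diametrically opposite) or three points (on a circumcircle).
The minimum enclosing circle is determined by three boundary points: (-5, 1), (5, -4), (6, 6).
Their circumcentre is (61/42, 59/42) with r² = 36865/882.
The farthest remaining point (4, 3) is at distance² 7969/882 ≤ 36865/882.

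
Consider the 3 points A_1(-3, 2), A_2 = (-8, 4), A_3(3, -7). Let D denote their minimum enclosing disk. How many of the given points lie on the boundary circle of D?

2

Side lengths²: A_1A_2² = 29, A_1A_3² = 117, A_2A_3² = 242.
Since A_2A_3² = 242 ≥ 117 + 29 = 146, the angle opposite A_2A_3 is not acute, so the smallest enclosing circle has A_2A_3 as diameter.
Centre = midpoint of A_2A_3 = (-2.5, -1.5), r² = 242/4 = 60.5.
The points at distance exactly r from the centre are A_2, A_3 — 2 points.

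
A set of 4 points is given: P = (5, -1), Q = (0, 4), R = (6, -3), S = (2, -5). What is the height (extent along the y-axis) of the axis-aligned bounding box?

max y = 4, min y = -5, so height = 9.

9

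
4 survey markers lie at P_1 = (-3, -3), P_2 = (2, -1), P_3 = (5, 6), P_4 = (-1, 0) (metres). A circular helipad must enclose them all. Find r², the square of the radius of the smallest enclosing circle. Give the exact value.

The minimum enclosing circle of a finite set is fixed by two of the points (as a diameter) or three (as a circumcircle).
The farthest pair is P_1–P_3 with squared distance 145. The circle on this segment as diameter has centre (1, 1.5) and r² = 145/4 = 36.25.
Check P_2: distance² to centre = 7.25 ≤ 36.25, so it lies inside.
All remaining points lie in this disk, and no smaller disk contains both endpoints, so this is the minimum enclosing circle.

36.25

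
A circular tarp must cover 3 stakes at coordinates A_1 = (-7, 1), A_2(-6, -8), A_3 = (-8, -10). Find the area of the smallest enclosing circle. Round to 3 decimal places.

Side lengths²: A_1A_2² = 82, A_1A_3² = 122, A_2A_3² = 8.
Since A_1A_3² = 122 ≥ 82 + 8 = 90, the angle opposite A_1A_3 is not acute, so the smallest enclosing circle has A_1A_3 as diameter.
Centre = midpoint of A_1A_3 = (-7.5, -4.5), r² = 122/4 = 30.5.
Area = π·r² = π·30.5 ≈ 95.819.

95.819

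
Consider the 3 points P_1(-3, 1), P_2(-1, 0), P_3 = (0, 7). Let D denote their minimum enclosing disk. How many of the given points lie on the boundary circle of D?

Side lengths²: P_1P_2² = 5, P_1P_3² = 45, P_2P_3² = 50.
Since P_2P_3² = 50 ≥ 45 + 5 = 50, the angle opposite P_2P_3 is not acute, so the smallest enclosing circle has P_2P_3 as diameter.
Centre = midpoint of P_2P_3 = (-0.5, 3.5), r² = 50/4 = 12.5.
The points at distance exactly r from the centre are P_1, P_2, P_3 — 3 points.

3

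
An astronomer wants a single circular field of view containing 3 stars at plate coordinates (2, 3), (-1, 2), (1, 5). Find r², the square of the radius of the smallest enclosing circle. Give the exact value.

325/98

Call the three points A, B, C in the order given.
Side lengths²: AB² = 10, AC² = 5, BC² = 13.
Since BC² = 13 < 10 + 5 = 15, the triangle is acute, so the smallest enclosing circle is the circumcircle.
Circumcentre = (3/14, 47/14), r² = 325/98.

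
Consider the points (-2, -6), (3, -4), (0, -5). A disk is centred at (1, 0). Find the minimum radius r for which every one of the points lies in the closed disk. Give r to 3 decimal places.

The required radius is the distance from (1, 0) to the farthest point.
Squared distances: 45, 20, 26.
Maximum is 45, attained at (-2, -6).
r = √45 ≈ 6.708.

6.708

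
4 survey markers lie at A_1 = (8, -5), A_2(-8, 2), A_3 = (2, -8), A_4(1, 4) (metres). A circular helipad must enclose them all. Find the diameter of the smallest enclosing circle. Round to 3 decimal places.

The farthest pair is A_1–A_2 with squared distance 305. The circle on this segment as diameter has centre (0, -1.5) and r² = 305/4 = 76.25.
Check A_3: distance² to centre = 46.25 ≤ 76.25, so it lies inside.
All remaining points lie in this disk, and no smaller disk contains both endpoints, so this is the minimum enclosing circle.
Diameter = 2r = 2√(76.25) ≈ 17.464.

17.464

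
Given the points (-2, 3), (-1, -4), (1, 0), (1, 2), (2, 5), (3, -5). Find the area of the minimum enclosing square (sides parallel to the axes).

The bounding box has width 5 and height 10.
An axis-aligned square enclosing the set must have side ≥ max(width, height).
So the minimum side is max(5, 10) = 10.
Area = 10² = 100.

100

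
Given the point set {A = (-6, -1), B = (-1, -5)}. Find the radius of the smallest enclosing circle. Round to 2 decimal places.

3.20

The smallest circle enclosing two points has them as diameter endpoints.
Centre = midpoint = (-3.5, -3); r² = |AB|²/4 = 41/4 = 10.25.
r = √(10.25) ≈ 3.20.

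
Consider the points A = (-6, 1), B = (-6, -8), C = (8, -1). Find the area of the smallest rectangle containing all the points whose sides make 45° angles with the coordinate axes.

In coordinates u = x + y, v = x − y the rectangle is axis-aligned; the map (x,y)→(u,v) scales areas by 2.
u-values: -5, -14, 7; range = 7 − (-14) = 21.
v-values: -7, 2, 9; range = 9 − (-7) = 16.
Area = (21 × 16) / 2 = 168.

168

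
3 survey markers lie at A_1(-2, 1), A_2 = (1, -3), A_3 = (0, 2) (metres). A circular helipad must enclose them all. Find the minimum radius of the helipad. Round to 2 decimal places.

2.59

Side lengths²: A_1A_2² = 25, A_1A_3² = 5, A_2A_3² = 26.
Since A_2A_3² = 26 < 25 + 5 = 30, the triangle is acute, so the smallest enclosing circle is the circumcircle.
Circumcentre = (1/22, -13/22), r² = 1625/242.
r = √(1625/242) ≈ 2.59.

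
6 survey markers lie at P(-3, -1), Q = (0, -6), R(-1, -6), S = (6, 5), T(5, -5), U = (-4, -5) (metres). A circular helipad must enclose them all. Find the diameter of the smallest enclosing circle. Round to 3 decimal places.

The farthest pair is S–U with squared distance 200. The circle on this segment as diameter has centre (1, 0) and r² = 200/4 = 50.
Check P: distance² to centre = 17 ≤ 50, so it lies inside.
All remaining points lie in this disk, and no smaller disk contains both endpoints, so this is the minimum enclosing circle.
Diameter = 2r = 2√50 ≈ 14.142.

14.142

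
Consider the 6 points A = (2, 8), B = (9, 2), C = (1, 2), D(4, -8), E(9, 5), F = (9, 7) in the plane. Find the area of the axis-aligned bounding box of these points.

x ranges over [1, 9], width 8.
y ranges over [-8, 8], height 16.
Area = 8 × 16 = 128.

128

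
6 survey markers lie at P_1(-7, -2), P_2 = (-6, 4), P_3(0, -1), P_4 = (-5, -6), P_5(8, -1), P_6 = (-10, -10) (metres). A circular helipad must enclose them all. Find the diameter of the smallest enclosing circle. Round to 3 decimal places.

20.167

A smallest enclosing disk is always determined by at most three of the input points on its boundary.
The minimum enclosing circle is determined by three boundary points: P_2, P_5, P_6.
Their circumcentre is (-31/24, -59/12) with r² = 58565/576.
The farthest remaining point P_1 is at distance² 23669/576 ≤ 58565/576.
Diameter = 2r = 2√(58565/576) ≈ 20.167.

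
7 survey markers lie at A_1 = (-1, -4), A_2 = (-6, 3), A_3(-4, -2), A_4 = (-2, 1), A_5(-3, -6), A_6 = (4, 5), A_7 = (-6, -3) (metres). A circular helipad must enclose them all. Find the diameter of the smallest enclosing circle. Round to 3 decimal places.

A smallest enclosing disk is always determined by at most three of the input points on its boundary.
The minimum enclosing circle is determined by three boundary points: A_2, A_5, A_6.
Their circumcentre is (-0.1875, -0.0625) with r² = 43.1640625.
The farthest remaining point A_7 is at distance² 42.4140625 ≤ 43.1640625.
Diameter = 2r = 2√(43.1640625) ≈ 13.140.

13.140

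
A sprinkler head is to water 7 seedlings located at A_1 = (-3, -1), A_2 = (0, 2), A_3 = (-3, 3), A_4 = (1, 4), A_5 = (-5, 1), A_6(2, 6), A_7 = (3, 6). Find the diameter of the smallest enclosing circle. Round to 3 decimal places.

9.462

A smallest enclosing disk is always determined by at most three of the input points on its boundary.
The minimum enclosing circle is determined by three boundary points: A_1, A_5, A_7.
Their circumcentre is (-21/26, 83/26) with r² = 7565/338.
The farthest remaining point A_6 is at distance² 5329/338 ≤ 7565/338.
Diameter = 2r = 2√(7565/338) ≈ 9.462.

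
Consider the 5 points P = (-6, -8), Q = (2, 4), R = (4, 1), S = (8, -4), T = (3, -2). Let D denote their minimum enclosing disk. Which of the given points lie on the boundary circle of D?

The minimum enclosing circle of a finite set is fixed by two of the points (as a diameter) or three (as a circumcircle).
The minimum enclosing circle is determined by three boundary points: P, Q, S.
Their circumcentre is (5/17, -60/17) with r² = 17225/289.
The farthest remaining point R is at distance² 9898/289 ≤ 17225/289.
The points at distance exactly r from the centre are P, Q, S — 3 points.

P, Q, S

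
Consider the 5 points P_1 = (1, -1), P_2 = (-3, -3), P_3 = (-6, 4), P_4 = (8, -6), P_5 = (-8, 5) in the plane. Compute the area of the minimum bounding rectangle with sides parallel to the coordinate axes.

176

x ranges over [-8, 8], width 16.
y ranges over [-6, 5], height 11.
Area = 16 × 11 = 176.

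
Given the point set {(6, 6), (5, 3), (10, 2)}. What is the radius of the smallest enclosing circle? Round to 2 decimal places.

Call the three points A, B, C in the order given.
Side lengths²: AB² = 10, AC² = 32, BC² = 26.
Since AC² = 32 < 26 + 10 = 36, the triangle is acute, so the smallest enclosing circle is the circumcircle.
Circumcentre = (7.75, 3.75), r² = 8.125.
r = √(8.125) ≈ 2.85.

2.85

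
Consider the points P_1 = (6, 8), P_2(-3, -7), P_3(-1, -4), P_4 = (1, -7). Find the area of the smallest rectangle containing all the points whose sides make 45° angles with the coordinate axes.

120

In coordinates u = x + y, v = x − y the rectangle is axis-aligned; the map (x,y)→(u,v) scales areas by 2.
u-values: 14, -10, -5, -6; range = 14 − (-10) = 24.
v-values: -2, 4, 3, 8; range = 8 − (-2) = 10.
Area = (24 × 10) / 2 = 120.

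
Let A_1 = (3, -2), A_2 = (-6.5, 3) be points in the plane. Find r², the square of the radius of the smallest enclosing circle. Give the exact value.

The smallest circle enclosing two points has them as diameter endpoints.
Centre = midpoint = (-1.75, 0.5); r² = |A_1A_2|²/4 = 115.25/4 = 28.8125.

28.8125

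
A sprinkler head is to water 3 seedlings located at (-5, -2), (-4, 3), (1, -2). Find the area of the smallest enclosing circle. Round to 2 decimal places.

Call the three points A, B, C in the order given.
Side lengths²: AB² = 26, AC² = 36, BC² = 50.
Since BC² = 50 < 36 + 26 = 62, the triangle is acute, so the smallest enclosing circle is the circumcircle.
Circumcentre = (-2, 0), r² = 13.
Area = π·r² = π·13 ≈ 40.84.

40.84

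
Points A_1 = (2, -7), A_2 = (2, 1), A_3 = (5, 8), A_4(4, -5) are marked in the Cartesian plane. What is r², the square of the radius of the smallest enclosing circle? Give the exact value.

58.5

By Welzl's lemma the MEC is supported by two points (diametrically opposite) or three points (on a circumcircle).
The farthest pair is A_1–A_3 with squared distance 234. The circle on this segment as diameter has centre (3.5, 0.5) and r² = 234/4 = 58.5.
Check A_2: distance² to centre = 2.5 ≤ 58.5, so it lies inside.
All remaining points lie in this disk, and no smaller disk contains both endpoints, so this is the minimum enclosing circle.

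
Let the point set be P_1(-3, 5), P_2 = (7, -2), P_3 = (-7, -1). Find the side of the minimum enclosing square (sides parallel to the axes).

14

The bounding box has width 14 and height 7.
An axis-aligned square enclosing the set must have side ≥ max(width, height).
So the minimum side is max(14, 7) = 14.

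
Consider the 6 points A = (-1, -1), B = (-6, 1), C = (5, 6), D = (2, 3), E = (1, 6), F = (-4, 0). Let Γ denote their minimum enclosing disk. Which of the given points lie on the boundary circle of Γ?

A smallest enclosing disk is always determined by at most three of the input points on its boundary.
The farthest pair is B–C with squared distance 146. The circle on this segment as diameter has centre (-0.5, 3.5) and r² = 146/4 = 36.5.
Check A: distance² to centre = 20.5 ≤ 36.5, so it lies inside.
All remaining points lie in this disk, and no smaller disk contains both endpoints, so this is the minimum enclosing circle.
The points at distance exactly r from the centre are B, C — 2 points.

B, C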